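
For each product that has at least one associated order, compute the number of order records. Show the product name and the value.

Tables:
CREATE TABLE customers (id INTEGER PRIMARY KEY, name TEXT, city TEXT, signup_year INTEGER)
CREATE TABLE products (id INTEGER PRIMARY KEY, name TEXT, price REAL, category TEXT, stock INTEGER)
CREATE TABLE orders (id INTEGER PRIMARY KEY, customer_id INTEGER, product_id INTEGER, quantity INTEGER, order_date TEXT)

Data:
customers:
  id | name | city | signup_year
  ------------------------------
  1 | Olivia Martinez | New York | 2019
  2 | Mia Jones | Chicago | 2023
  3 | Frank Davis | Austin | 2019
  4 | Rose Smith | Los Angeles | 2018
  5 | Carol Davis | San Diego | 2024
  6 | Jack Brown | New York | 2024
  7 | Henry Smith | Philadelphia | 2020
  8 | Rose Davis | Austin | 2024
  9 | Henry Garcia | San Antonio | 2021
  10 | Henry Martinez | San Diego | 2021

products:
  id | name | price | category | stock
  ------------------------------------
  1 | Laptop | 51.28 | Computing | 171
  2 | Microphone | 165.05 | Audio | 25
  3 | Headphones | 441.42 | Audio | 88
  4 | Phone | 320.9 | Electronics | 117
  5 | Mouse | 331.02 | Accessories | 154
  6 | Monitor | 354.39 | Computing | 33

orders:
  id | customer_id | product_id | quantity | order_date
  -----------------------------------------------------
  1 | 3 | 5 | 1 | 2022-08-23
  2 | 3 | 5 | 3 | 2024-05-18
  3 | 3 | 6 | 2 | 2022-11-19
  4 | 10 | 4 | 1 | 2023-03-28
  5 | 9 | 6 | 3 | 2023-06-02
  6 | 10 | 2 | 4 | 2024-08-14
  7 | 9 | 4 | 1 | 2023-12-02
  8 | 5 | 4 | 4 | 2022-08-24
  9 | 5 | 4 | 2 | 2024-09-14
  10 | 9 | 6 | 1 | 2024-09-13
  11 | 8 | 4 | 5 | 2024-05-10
SELECT p.name, COUNT(*) AS n FROM orders c JOIN products p ON c.product_id = p.id GROUP BY p.id, p.name

Execution result:
name | n
Microphone | 1
Phone | 5
Mouse | 2
Monitor | 3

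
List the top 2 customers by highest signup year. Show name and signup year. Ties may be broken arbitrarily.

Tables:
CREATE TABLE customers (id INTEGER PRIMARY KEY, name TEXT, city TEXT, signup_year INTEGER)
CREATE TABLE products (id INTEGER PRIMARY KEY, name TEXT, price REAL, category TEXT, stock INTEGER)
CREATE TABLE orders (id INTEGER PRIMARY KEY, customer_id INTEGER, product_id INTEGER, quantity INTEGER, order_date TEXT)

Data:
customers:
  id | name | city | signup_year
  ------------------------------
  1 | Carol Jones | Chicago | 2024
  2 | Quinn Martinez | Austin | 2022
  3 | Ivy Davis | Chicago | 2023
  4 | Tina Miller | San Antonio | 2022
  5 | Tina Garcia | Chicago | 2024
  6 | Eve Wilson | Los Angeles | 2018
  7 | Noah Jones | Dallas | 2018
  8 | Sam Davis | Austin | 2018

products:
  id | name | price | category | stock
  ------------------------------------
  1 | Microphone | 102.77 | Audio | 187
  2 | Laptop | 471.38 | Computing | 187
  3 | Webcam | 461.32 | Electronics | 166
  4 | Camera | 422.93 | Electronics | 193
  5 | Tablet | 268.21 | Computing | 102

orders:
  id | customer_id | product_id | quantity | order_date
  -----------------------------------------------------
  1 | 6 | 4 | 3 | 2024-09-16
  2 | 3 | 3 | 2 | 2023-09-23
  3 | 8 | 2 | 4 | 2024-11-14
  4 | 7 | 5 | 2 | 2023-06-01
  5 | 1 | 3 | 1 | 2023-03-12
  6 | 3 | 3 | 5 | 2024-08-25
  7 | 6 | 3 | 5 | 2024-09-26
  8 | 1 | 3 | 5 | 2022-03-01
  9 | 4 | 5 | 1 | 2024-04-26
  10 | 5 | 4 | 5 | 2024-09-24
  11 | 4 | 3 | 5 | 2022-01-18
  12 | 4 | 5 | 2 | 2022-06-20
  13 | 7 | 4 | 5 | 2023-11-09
SELECT name, signup_year FROM customers ORDER BY signup_year DESC LIMIT 2

Execution result:
name | signup_year
Carol Jones | 2024
Tina Garcia | 2024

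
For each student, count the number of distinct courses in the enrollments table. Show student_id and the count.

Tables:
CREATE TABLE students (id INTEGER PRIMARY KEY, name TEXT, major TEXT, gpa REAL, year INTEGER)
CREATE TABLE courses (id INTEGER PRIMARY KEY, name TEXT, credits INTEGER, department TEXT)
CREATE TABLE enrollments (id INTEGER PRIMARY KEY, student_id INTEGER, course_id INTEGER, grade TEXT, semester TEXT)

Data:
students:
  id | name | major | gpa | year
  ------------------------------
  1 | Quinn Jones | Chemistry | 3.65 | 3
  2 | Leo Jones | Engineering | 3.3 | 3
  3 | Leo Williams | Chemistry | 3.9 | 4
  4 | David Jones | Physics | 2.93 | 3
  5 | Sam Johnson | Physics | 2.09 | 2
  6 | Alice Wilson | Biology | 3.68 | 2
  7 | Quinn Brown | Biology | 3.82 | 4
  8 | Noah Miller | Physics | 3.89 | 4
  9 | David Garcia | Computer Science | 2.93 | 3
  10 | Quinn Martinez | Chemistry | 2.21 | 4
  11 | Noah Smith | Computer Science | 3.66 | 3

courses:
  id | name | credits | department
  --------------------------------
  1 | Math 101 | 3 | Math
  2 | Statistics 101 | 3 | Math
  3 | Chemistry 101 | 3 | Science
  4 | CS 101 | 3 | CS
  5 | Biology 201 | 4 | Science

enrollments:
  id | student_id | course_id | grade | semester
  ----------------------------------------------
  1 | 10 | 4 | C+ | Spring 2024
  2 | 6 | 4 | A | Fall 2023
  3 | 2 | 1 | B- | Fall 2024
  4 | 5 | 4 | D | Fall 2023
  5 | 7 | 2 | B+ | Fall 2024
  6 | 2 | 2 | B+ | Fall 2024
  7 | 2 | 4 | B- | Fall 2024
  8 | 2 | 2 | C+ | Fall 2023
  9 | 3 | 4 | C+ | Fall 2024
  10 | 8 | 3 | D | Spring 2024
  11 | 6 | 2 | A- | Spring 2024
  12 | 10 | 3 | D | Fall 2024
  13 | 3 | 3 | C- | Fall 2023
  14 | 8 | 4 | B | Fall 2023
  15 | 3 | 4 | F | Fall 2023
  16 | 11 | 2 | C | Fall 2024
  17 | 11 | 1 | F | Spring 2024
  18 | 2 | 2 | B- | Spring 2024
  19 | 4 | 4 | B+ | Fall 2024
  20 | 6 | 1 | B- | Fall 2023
SELECT student_id, COUNT(DISTINCT course_id) AS distinct_course_count FROM enrollments GROUP BY student_id

Execution result:
student_id | distinct_course_count
2 | 3
3 | 2
4 | 1
5 | 1
6 | 3
7 | 1
8 | 2
10 | 2
11 | 2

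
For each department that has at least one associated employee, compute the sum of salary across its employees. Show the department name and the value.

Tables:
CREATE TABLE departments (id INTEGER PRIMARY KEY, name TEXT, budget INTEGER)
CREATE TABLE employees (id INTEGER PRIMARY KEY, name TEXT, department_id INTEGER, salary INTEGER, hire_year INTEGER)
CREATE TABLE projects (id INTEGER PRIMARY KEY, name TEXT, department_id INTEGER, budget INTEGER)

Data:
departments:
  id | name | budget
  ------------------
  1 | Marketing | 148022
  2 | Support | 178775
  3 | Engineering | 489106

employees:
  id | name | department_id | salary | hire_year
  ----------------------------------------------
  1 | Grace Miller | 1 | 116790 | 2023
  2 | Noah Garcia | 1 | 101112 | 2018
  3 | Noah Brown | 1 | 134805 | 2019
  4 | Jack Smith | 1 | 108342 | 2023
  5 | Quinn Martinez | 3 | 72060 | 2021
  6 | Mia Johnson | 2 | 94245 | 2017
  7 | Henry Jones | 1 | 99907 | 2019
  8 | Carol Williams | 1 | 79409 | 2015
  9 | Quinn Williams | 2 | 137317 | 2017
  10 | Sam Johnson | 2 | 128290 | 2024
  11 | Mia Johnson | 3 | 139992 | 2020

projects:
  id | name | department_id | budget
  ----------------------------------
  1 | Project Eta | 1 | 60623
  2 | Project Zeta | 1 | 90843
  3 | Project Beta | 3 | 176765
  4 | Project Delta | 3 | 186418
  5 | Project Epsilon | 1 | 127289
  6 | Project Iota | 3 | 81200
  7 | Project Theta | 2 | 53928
SELECT p.name, SUM(c.salary) AS sum_salary FROM employees c JOIN departments p ON c.department_id = p.id GROUP BY p.id, p.name

Execution result:
name | sum_salary
Marketing | 640365
Support | 359852
Engineering | 212052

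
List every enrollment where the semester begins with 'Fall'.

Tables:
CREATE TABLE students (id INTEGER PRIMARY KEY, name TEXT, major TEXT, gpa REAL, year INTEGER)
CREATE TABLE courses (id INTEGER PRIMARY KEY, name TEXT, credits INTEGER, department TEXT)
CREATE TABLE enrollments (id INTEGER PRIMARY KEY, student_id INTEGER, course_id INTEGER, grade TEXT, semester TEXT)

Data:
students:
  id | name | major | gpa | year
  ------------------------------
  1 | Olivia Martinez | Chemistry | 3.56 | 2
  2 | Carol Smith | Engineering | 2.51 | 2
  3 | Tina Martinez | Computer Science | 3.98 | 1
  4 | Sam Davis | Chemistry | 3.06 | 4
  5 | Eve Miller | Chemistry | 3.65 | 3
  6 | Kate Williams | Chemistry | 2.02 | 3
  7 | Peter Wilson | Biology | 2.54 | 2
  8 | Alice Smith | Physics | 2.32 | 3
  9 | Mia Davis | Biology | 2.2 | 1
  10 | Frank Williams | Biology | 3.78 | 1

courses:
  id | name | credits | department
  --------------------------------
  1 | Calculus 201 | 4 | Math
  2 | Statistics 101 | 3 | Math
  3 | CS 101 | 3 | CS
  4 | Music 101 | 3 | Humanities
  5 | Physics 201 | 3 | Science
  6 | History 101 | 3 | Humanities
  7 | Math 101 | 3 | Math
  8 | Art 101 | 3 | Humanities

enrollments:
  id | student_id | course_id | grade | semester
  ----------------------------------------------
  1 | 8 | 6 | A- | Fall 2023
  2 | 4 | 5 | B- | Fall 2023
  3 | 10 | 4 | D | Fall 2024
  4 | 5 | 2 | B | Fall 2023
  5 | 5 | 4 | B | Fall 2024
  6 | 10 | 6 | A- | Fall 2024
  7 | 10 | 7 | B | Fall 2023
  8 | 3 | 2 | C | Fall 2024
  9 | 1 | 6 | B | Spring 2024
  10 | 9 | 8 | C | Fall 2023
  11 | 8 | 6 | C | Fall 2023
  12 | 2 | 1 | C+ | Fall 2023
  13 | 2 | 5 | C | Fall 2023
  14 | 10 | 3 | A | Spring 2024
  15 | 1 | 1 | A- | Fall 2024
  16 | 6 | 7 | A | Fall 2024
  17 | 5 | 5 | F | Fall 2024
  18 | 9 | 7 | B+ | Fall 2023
SELECT id, semester FROM enrollments WHERE semester LIKE 'Fall%'

Execution result:
id | semester
1 | Fall 2023
2 | Fall 2023
3 | Fall 2024
4 | Fall 2023
5 | Fall 2024
6 | Fall 2024
7 | Fall 2023
8 | Fall 2024
10 | Fall 2023
11 | Fall 2023
12 | Fall 2023
13 | Fall 2023
15 | Fall 2024
16 | Fall 2024
17 | Fall 2024
18 | Fall 2023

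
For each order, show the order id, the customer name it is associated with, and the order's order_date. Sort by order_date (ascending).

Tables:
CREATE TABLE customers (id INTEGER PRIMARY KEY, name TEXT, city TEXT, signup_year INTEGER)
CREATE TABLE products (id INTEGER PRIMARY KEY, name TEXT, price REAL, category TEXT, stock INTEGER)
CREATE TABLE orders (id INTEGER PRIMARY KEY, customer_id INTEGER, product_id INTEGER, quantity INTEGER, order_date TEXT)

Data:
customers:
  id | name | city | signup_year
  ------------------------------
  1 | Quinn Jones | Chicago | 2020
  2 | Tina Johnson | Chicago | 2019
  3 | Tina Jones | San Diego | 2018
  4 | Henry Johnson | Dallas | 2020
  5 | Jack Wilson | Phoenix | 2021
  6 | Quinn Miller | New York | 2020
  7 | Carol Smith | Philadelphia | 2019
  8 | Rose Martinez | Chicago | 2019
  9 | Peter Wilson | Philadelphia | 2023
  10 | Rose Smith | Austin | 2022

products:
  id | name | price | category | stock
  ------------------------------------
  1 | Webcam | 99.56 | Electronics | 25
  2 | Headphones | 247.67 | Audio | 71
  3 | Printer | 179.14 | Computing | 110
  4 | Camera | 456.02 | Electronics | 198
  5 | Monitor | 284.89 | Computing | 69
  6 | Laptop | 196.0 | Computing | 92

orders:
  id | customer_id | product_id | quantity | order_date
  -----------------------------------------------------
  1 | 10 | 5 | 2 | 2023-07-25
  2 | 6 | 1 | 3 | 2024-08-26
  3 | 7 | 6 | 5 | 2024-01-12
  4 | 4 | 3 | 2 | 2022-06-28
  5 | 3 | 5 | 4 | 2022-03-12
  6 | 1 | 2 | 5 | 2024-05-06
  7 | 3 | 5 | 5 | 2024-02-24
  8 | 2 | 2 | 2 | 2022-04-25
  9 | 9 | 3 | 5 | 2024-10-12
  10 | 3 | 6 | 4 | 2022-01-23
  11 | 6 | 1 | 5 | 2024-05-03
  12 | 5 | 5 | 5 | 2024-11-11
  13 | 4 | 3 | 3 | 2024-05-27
SELECT c.id, p.name AS customer, c.order_date FROM orders c JOIN customers p ON c.customer_id = p.id ORDER BY c.order_date ASC

Execution result:
id | customer | order_date
10 | Tina Jones | 2022-01-23
5 | Tina Jones | 2022-03-12
8 | Tina Johnson | 2022-04-25
4 | Henry Johnson | 2022-06-28
1 | Rose Smith | 2023-07-25
3 | Carol Smith | 2024-01-12
7 | Tina Jones | 2024-02-24
11 | Quinn Miller | 2024-05-03
6 | Quinn Jones | 2024-05-06
13 | Henry Johnson | 2024-05-27
2 | Quinn Miller | 2024-08-26
9 | Peter Wilson | 2024-10-12
12 | Jack Wilson | 2024-11-11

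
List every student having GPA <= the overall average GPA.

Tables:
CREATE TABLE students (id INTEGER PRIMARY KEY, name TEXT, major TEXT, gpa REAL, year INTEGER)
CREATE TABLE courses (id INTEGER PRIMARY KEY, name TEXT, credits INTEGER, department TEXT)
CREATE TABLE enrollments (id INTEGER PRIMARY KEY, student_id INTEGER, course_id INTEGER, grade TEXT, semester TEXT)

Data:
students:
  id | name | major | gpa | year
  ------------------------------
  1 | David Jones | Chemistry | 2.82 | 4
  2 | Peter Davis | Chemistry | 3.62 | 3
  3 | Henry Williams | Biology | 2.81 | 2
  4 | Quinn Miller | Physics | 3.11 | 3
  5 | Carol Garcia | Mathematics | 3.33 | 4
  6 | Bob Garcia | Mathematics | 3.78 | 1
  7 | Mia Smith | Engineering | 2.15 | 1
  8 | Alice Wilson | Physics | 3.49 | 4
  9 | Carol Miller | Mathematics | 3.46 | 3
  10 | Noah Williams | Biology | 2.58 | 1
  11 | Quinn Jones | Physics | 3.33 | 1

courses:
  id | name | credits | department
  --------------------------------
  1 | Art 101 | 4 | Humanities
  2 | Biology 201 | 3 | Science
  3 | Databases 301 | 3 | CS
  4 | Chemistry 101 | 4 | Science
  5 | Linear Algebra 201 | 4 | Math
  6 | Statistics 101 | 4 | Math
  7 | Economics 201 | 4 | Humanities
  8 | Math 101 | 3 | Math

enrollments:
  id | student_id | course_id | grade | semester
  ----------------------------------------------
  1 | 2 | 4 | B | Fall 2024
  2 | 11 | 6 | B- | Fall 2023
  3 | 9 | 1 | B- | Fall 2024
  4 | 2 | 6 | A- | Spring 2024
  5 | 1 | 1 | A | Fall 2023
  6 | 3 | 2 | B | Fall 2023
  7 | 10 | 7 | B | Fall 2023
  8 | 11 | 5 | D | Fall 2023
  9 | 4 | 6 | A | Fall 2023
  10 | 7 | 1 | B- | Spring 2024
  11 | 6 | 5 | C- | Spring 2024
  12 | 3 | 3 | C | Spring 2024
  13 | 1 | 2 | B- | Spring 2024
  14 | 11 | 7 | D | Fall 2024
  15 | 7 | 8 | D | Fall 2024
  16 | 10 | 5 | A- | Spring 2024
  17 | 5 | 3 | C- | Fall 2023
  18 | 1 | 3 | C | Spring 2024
SELECT name, gpa FROM students WHERE gpa <= (SELECT AVG(gpa) FROM students)

Execution result:
name | gpa
David Jones | 2.82
Henry Williams | 2.81
Quinn Miller | 3.11
Mia Smith | 2.15
Noah Williams | 2.58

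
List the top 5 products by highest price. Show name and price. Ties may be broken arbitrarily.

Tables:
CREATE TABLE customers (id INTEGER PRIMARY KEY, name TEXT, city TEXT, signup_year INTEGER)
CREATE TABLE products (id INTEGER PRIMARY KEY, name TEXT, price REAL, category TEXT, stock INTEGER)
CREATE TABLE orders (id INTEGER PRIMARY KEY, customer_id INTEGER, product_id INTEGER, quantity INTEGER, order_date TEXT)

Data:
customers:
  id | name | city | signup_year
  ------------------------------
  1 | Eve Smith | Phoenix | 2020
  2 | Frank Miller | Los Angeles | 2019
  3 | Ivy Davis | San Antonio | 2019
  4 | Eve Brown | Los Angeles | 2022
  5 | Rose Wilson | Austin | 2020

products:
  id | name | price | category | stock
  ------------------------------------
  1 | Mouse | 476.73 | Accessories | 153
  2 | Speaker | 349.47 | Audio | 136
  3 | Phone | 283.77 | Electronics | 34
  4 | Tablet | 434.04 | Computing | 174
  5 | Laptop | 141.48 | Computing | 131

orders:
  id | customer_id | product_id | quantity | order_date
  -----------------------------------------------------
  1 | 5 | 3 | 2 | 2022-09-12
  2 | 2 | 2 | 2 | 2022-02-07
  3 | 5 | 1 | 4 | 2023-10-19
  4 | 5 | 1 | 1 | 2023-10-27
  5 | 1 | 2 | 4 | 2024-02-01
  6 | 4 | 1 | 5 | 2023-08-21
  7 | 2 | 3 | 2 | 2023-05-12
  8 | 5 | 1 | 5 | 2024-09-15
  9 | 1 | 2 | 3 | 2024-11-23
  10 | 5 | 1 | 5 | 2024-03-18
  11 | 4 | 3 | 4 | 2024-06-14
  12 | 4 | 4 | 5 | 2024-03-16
SELECT name, price FROM products ORDER BY price DESC LIMIT 5

Execution result:
name | price
Mouse | 476.73
Tablet | 434.04
Speaker | 349.47
Phone | 283.77
Laptop | 141.48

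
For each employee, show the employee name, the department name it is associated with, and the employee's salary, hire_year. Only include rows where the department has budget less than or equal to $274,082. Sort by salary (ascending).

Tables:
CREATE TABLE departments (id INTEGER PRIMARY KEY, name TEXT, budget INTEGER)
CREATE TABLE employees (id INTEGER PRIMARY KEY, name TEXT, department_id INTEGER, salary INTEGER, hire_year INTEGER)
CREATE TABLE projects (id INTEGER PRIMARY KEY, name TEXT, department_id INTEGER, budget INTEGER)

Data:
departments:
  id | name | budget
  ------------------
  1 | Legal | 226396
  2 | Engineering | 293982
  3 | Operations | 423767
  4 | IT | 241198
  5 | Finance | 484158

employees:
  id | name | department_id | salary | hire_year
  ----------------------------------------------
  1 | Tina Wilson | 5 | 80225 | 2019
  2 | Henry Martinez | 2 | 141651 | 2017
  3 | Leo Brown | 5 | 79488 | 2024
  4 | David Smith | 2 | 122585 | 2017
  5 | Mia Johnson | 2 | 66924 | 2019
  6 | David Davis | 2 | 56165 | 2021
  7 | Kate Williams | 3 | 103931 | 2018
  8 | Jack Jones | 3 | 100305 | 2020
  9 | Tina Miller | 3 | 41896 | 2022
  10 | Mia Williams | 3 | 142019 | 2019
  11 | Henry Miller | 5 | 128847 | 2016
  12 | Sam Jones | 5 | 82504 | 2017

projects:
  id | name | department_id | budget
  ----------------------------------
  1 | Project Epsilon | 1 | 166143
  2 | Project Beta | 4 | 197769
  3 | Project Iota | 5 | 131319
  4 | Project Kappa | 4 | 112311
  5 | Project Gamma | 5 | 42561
SELECT c.name, p.name AS department, c.salary, c.hire_year FROM employees c JOIN departments p ON c.department_id = p.id WHERE p.budget <= 274082 ORDER BY c.salary ASC

Execution result:
(no rows)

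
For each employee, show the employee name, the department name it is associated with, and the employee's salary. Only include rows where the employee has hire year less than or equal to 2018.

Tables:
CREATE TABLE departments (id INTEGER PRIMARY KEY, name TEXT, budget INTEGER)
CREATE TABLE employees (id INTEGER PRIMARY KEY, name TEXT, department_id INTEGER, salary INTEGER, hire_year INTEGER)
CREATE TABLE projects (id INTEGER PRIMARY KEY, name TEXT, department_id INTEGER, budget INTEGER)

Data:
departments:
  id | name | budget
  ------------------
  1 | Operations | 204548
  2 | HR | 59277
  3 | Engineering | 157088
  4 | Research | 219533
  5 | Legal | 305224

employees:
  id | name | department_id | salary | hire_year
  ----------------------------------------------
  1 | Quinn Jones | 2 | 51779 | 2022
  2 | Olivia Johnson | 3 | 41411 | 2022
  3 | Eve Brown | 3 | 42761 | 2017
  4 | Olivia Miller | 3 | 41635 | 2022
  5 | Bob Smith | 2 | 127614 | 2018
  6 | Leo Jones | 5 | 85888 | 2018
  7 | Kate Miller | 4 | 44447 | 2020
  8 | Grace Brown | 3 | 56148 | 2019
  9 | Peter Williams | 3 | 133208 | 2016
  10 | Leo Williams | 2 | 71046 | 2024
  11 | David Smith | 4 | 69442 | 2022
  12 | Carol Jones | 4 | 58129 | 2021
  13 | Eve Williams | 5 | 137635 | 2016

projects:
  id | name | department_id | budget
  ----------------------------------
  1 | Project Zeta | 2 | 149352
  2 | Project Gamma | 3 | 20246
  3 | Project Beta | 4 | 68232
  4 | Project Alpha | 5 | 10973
SELECT c.name, p.name AS department, c.salary FROM employees c JOIN departments p ON c.department_id = p.id WHERE c.hire_year <= 2018

Execution result:
name | department | salary
Eve Brown | Engineering | 42761
Bob Smith | HR | 127614
Leo Jones | Legal | 85888
Peter Williams | Engineering | 133208
Eve Williams | Legal | 137635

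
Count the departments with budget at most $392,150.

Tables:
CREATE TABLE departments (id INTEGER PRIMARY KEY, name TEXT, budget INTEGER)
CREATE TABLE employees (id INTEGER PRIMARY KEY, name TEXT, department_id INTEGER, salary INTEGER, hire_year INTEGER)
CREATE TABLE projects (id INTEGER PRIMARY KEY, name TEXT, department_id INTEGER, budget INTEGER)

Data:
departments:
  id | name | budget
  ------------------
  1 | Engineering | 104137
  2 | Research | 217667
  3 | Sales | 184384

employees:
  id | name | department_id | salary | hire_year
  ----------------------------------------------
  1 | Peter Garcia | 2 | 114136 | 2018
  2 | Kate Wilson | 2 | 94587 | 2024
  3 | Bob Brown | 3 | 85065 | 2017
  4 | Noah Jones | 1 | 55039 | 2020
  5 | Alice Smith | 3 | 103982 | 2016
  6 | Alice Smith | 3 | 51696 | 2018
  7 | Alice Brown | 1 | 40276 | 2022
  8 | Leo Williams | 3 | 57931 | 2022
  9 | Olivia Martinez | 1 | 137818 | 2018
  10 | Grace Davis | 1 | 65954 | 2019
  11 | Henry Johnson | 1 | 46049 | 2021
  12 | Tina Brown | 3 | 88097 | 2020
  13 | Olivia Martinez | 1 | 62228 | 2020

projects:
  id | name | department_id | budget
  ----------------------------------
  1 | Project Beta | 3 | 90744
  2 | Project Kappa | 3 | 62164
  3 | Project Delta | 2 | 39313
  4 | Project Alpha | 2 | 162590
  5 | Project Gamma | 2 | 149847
SELECT COUNT(*) FROM departments WHERE budget <= 392150

Execution result:
3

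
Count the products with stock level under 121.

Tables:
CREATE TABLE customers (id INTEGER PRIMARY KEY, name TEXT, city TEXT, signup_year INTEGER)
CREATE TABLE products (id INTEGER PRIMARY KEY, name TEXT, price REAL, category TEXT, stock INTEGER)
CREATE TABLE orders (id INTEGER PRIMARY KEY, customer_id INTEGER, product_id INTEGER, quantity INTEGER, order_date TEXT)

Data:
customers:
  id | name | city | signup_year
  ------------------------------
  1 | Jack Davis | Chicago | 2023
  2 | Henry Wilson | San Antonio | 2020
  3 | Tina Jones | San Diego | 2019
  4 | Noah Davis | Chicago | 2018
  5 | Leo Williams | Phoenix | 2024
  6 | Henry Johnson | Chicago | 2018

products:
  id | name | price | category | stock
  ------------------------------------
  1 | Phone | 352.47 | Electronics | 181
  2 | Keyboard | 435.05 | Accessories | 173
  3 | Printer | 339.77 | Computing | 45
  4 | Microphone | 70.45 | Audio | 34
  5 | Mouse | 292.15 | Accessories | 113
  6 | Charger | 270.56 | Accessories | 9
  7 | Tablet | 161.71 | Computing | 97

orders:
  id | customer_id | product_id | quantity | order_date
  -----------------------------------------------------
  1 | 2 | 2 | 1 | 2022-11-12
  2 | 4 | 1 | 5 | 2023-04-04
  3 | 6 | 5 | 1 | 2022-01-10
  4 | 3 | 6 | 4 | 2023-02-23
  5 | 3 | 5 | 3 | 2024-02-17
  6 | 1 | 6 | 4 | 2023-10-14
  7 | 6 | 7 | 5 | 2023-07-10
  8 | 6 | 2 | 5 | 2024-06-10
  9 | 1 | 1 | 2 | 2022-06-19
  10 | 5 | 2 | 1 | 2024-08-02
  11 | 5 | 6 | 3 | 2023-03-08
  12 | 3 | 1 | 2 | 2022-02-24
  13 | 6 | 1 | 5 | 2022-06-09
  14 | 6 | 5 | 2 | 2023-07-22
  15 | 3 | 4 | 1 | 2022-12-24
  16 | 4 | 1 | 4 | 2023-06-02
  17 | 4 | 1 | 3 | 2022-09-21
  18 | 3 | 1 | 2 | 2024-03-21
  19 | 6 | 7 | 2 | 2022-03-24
SELECT COUNT(*) FROM products WHERE stock < 121

Execution result:
5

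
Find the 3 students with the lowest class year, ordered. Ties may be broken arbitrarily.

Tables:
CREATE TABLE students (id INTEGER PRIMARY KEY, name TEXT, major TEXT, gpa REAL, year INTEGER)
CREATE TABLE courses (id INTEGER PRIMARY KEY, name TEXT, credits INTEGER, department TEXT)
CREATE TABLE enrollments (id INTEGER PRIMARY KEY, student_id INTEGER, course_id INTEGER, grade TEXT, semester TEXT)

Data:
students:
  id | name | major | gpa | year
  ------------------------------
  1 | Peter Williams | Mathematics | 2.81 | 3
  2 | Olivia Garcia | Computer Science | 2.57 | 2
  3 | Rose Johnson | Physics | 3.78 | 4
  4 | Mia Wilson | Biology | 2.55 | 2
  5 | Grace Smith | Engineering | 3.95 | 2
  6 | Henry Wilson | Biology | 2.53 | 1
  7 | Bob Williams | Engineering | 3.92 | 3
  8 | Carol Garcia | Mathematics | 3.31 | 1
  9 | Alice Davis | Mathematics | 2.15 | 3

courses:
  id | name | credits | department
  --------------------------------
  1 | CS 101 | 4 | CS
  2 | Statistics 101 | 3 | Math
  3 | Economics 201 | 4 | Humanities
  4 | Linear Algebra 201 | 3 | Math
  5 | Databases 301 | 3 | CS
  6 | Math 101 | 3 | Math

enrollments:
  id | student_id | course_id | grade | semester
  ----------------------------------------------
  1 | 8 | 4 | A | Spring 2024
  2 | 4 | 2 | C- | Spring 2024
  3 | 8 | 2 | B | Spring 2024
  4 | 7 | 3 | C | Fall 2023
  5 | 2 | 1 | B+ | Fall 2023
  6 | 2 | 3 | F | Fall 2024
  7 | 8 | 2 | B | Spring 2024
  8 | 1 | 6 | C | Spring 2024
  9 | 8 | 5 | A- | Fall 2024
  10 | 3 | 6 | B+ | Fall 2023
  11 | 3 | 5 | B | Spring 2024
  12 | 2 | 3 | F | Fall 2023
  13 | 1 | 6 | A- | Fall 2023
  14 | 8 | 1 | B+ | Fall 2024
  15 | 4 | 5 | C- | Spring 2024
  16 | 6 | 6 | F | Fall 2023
SELECT name, year FROM students ORDER BY year ASC LIMIT 3

Execution result:
name | year
Henry Wilson | 1
Carol Garcia | 1
Olivia Garcia | 2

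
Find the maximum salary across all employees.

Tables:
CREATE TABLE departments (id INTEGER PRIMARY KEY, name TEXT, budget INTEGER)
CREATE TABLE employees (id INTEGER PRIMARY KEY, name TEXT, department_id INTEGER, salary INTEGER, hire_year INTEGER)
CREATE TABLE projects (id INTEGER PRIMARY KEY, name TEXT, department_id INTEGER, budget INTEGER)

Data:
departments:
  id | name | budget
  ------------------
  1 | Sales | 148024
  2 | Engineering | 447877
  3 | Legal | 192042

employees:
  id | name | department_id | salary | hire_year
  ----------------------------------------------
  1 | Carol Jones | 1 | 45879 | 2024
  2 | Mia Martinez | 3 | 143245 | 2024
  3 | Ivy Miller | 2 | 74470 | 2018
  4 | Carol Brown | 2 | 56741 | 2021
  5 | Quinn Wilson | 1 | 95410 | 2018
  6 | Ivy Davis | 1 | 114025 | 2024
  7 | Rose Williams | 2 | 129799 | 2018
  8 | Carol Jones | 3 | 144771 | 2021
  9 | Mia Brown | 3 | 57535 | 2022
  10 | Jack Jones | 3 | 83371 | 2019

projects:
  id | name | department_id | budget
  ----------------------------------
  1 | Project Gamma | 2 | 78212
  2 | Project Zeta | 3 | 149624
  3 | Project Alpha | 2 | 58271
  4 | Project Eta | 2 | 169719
SELECT MAX(salary) FROM employees

Execution result:
144771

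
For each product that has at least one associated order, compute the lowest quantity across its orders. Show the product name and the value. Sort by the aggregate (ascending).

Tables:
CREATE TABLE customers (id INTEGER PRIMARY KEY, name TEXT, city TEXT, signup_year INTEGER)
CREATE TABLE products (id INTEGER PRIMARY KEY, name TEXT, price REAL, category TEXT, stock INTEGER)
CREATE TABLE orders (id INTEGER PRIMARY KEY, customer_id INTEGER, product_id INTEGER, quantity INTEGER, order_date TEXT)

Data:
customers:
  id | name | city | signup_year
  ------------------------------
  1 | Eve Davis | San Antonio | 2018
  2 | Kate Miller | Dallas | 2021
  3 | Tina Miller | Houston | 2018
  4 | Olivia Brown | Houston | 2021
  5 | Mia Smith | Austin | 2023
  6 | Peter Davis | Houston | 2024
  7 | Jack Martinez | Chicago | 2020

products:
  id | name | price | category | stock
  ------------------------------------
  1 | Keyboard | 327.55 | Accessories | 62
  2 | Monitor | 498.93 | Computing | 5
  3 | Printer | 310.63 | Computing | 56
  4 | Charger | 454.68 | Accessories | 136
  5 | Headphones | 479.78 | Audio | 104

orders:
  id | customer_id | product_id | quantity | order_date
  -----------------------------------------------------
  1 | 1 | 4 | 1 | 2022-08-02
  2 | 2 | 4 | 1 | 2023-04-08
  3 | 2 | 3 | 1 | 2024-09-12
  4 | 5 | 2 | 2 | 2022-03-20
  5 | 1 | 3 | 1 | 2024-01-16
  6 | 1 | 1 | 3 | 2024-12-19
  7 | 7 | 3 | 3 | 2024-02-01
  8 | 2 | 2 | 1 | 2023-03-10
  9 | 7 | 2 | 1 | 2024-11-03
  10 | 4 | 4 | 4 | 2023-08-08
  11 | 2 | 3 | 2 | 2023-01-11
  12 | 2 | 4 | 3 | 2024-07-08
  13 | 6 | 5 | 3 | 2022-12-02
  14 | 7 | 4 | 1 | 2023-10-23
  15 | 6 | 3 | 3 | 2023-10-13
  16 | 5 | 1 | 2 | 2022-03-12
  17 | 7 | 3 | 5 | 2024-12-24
SELECT p.name, MIN(c.quantity) AS min_quantity FROM orders c JOIN products p ON c.product_id = p.id GROUP BY p.id, p.name ORDER BY min_quantity ASC

Execution result:
name | min_quantity
Monitor | 1
Printer | 1
Charger | 1
Keyboard | 2
Headphones | 3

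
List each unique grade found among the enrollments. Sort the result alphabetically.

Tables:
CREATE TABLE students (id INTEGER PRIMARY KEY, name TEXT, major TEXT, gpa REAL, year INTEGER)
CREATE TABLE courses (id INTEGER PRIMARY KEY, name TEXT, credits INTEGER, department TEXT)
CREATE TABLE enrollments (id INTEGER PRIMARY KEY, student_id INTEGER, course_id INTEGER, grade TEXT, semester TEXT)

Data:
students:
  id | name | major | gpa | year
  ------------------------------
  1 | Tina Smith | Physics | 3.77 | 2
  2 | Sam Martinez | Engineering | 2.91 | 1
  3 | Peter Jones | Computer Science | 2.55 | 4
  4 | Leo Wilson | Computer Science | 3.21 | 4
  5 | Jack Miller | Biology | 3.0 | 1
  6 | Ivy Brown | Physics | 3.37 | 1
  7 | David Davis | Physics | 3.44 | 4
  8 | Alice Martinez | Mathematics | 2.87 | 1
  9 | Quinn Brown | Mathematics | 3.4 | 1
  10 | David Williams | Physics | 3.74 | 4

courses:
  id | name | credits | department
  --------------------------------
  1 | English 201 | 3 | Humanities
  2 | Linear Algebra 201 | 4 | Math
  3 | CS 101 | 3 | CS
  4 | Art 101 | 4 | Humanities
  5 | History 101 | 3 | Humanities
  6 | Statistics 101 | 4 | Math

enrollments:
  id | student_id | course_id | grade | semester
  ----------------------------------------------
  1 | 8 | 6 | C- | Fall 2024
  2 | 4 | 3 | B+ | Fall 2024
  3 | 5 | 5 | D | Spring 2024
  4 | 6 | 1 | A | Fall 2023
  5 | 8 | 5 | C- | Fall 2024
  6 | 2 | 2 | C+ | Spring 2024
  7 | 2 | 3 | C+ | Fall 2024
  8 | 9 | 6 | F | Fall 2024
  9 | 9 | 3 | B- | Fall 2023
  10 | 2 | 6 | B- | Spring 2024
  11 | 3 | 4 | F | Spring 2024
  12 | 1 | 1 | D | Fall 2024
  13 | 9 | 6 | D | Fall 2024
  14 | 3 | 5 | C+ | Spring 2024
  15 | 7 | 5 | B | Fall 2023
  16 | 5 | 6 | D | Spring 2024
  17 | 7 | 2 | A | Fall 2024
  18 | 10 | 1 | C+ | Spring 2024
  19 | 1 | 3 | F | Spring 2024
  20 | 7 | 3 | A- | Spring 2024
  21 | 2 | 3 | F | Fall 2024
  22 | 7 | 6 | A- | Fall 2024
SELECT DISTINCT grade FROM enrollments ORDER BY grade

Execution result:
grade
A
A-
B
B+
B-
C+
C-
D
F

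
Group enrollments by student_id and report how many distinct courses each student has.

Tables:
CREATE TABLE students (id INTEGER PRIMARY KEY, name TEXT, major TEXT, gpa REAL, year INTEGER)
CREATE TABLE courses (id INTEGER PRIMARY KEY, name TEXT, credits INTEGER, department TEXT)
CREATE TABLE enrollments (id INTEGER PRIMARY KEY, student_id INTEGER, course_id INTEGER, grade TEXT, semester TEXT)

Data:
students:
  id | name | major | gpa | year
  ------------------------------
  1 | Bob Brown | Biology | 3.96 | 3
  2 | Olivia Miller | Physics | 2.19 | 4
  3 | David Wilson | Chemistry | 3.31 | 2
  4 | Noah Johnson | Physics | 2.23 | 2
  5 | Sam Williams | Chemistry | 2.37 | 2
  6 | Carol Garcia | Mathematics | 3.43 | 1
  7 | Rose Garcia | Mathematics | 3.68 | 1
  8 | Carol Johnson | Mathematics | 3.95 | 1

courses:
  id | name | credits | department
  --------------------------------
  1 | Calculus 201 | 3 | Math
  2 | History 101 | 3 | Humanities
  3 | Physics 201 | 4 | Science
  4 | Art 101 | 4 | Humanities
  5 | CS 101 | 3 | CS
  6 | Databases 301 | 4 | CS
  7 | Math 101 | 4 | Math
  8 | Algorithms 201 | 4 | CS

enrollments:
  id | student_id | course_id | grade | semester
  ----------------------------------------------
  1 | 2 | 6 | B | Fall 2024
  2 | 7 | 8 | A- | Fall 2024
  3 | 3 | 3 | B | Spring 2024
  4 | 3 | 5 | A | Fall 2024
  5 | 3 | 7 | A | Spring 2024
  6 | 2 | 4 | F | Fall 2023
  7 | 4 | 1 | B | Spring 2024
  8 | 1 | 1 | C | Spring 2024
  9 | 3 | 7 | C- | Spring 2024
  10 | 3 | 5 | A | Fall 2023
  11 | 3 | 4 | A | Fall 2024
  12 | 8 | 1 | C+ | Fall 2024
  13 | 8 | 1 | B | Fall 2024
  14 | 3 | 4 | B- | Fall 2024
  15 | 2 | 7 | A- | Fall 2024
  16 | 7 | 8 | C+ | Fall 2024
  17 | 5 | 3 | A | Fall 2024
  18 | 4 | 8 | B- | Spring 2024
SELECT student_id, COUNT(DISTINCT course_id) AS distinct_course_count FROM enrollments GROUP BY student_id

Execution result:
student_id | distinct_course_count
1 | 1
2 | 3
3 | 4
4 | 2
5 | 1
7 | 1
8 | 1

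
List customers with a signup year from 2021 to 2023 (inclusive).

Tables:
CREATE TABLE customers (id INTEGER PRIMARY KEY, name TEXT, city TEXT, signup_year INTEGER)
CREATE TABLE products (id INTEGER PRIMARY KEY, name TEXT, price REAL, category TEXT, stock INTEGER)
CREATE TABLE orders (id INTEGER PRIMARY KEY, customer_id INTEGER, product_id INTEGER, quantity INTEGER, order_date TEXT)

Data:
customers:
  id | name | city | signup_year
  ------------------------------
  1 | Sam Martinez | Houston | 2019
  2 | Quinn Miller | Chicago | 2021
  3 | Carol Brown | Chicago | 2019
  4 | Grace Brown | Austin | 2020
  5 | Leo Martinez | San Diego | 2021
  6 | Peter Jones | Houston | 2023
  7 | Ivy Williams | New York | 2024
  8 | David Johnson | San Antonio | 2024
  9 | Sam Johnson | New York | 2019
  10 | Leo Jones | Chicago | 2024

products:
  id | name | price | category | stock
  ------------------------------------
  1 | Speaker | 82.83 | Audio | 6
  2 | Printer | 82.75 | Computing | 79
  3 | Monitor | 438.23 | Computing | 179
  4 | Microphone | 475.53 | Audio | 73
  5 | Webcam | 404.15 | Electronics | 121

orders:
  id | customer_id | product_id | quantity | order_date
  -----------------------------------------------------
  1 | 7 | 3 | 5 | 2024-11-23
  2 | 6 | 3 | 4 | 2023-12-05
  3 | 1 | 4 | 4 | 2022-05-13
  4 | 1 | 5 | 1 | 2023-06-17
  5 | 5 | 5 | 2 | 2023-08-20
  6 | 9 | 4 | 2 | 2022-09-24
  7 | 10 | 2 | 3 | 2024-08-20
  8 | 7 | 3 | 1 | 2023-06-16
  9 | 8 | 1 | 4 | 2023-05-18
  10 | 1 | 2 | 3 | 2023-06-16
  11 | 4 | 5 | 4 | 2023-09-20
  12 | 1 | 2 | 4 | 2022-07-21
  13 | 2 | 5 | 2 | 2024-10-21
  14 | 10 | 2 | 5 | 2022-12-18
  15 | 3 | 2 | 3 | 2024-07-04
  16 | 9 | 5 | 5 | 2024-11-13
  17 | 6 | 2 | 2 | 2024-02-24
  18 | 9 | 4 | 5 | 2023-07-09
SELECT name, signup_year FROM customers WHERE signup_year BETWEEN 2021 AND 2023

Execution result:
name | signup_year
Quinn Miller | 2021
Leo Martinez | 2021
Peter Jones | 2023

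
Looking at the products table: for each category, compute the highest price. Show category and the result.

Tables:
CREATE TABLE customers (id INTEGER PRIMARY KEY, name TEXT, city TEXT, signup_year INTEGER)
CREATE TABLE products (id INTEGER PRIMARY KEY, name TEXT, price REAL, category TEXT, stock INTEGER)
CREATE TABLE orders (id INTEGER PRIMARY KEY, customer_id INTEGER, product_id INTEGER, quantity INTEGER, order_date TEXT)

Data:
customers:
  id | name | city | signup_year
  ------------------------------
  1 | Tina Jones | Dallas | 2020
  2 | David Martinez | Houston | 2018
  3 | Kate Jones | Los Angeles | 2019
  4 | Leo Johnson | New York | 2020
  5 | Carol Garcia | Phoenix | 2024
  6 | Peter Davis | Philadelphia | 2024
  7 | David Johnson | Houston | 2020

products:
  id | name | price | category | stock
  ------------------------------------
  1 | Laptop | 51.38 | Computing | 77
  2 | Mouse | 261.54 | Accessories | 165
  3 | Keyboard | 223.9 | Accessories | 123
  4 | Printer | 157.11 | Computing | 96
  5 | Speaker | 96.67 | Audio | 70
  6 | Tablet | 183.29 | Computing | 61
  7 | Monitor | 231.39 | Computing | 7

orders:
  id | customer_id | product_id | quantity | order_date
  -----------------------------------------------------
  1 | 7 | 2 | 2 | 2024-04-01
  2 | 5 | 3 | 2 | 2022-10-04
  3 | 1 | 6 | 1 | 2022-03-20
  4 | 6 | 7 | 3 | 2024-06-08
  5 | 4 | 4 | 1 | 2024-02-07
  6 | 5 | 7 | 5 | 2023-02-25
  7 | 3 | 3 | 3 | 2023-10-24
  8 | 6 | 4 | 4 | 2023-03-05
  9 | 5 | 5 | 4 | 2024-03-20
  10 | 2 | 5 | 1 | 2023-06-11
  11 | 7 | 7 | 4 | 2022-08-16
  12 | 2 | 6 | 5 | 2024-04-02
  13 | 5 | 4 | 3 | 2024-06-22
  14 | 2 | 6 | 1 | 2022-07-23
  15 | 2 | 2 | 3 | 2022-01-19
SELECT category, MAX(price) AS max_price FROM products GROUP BY category

Execution result:
category | max_price
Accessories | 261.54
Audio | 96.67
Computing | 231.39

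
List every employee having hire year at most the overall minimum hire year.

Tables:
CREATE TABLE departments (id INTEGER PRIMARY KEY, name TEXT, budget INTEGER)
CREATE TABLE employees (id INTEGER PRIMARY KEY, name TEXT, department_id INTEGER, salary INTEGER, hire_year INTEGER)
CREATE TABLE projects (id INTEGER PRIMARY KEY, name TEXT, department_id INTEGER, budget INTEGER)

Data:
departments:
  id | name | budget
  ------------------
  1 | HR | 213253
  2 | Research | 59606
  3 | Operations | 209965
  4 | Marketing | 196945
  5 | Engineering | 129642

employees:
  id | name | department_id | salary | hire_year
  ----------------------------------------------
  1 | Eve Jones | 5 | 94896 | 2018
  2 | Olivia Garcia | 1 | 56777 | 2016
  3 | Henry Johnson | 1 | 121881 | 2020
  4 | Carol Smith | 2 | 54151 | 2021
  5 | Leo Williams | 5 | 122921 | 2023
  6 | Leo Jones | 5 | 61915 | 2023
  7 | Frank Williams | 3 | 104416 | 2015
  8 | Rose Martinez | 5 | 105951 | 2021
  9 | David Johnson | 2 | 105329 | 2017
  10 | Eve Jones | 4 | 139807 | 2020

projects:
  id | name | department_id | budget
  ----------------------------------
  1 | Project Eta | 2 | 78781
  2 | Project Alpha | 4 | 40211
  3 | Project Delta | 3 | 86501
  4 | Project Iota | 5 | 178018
SELECT name, hire_year FROM employees WHERE hire_year <= (SELECT MIN(hire_year) FROM employees)

Execution result:
name | hire_year
Frank Williams | 2015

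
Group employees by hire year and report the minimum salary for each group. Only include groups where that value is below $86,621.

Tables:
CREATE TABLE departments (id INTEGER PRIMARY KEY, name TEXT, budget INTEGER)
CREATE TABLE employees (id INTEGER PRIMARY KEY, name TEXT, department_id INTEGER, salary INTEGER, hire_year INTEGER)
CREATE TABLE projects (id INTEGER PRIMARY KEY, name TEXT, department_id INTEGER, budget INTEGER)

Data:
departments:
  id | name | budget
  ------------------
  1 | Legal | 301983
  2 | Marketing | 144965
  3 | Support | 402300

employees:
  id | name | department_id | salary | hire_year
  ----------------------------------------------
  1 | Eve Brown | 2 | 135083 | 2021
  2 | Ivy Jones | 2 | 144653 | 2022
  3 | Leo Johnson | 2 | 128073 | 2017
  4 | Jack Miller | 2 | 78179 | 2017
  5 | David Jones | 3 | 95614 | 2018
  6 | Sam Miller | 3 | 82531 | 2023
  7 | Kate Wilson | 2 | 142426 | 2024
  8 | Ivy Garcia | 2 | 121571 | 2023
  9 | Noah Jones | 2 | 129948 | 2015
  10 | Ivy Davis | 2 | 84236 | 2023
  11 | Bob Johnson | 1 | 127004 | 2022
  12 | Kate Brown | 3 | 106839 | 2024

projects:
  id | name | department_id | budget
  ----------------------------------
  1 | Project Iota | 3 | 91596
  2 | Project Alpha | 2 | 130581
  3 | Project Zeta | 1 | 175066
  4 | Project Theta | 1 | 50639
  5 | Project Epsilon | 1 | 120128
SELECT hire_year, MIN(salary) AS min_salary FROM employees GROUP BY hire_year HAVING MIN(salary) < 86621

Execution result:
hire_year | min_salary
2017 | 78179
2023 | 82531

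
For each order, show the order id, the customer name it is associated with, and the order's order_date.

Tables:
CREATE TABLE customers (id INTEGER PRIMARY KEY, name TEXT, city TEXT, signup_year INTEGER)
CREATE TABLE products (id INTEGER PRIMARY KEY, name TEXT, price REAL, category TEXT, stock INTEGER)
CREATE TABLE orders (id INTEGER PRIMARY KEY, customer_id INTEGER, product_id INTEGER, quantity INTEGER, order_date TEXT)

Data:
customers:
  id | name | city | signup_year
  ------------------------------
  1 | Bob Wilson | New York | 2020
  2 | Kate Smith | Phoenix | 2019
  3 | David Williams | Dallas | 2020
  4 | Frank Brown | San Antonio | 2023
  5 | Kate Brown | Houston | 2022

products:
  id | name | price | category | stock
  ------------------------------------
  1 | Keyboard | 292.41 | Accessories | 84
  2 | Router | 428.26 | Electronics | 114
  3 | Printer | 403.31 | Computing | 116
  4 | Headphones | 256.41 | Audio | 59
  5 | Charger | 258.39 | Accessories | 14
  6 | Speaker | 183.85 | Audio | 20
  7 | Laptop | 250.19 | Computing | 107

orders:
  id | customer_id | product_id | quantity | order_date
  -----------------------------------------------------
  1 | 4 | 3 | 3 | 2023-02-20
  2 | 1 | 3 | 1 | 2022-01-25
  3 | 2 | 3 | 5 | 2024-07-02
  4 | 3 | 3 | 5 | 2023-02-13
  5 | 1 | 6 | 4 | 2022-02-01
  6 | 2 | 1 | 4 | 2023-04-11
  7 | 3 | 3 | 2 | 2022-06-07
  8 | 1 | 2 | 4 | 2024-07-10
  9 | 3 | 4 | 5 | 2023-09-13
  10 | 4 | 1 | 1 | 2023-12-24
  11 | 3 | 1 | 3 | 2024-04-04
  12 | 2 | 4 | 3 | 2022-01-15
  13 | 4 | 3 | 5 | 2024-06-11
SELECT c.id, p.name AS customer, c.order_date FROM orders c JOIN customers p ON c.customer_id = p.id

Execution result:
id | customer | order_date
1 | Frank Brown | 2023-02-20
2 | Bob Wilson | 2022-01-25
3 | Kate Smith | 2024-07-02
4 | David Williams | 2023-02-13
5 | Bob Wilson | 2022-02-01
6 | Kate Smith | 2023-04-11
7 | David Williams | 2022-06-07
8 | Bob Wilson | 2024-07-10
9 | David Williams | 2023-09-13
10 | Frank Brown | 2023-12-24
11 | David Williams | 2024-04-04
12 | Kate Smith | 2022-01-15
13 | Frank Brown | 2024-06-11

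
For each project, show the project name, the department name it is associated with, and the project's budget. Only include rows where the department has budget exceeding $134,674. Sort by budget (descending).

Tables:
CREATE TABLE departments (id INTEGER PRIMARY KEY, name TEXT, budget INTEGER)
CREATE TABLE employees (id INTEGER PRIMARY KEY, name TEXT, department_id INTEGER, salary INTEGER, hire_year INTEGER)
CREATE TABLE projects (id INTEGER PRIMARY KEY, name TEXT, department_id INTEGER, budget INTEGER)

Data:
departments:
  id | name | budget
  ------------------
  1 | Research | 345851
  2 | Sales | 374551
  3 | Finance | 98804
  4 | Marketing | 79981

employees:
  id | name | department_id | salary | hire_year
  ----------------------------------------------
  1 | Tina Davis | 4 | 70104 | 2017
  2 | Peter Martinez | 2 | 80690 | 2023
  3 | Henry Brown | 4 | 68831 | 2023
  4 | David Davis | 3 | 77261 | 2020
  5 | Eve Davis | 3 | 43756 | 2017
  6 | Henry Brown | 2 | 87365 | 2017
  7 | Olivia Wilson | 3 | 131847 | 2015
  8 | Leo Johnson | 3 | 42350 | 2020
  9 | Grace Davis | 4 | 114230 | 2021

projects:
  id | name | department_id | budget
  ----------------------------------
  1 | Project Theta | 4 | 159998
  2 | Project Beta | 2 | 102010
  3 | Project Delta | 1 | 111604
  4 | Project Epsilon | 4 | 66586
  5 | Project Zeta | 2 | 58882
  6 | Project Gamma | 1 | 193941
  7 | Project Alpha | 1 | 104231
SELECT c.name, p.name AS department, c.budget FROM projects c JOIN departments p ON c.department_id = p.id WHERE p.budget > 134674 ORDER BY c.budget DESC

Execution result:
name | department | budget
Project Gamma | Research | 193941
Project Delta | Research | 111604
Project Alpha | Research | 104231
Project Beta | Sales | 102010
Project Zeta | Sales | 58882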